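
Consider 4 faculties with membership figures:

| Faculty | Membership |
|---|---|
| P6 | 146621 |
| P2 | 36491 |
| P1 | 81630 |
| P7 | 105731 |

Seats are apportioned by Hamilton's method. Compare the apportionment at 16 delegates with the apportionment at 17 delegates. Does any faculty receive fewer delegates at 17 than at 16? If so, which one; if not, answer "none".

P2

At 16 seats: P6 6, P2 2, P1 3, P7 5.
At 17 seats: P6 7, P2 1, P1 4, P7 5.
P2 drops from 2 to 1.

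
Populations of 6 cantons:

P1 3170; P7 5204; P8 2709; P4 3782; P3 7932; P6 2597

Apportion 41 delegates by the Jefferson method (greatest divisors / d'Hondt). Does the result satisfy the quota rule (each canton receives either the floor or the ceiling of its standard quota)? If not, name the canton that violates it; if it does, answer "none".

Standard quotas: P1 5.118, P7 8.402, P8 4.374, P4 6.106, P3 12.807, P6 4.193.
Jefferson allocation: P1 5, P7 9, P8 4, P4 6, P3 13, P6 4.
Every allocation lies between the lower and upper quota.

none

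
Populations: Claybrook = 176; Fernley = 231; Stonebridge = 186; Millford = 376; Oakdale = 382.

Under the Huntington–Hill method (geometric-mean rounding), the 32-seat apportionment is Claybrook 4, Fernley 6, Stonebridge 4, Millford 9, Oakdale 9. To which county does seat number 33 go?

Stonebridge

Priority for the next seat is population ÷ (√(s·(s+1))).
Priorities: Claybrook 39.355, Fernley 35.644, Stonebridge 41.591, Millford 39.634, Oakdale 40.266.
Highest priority: Stonebridge.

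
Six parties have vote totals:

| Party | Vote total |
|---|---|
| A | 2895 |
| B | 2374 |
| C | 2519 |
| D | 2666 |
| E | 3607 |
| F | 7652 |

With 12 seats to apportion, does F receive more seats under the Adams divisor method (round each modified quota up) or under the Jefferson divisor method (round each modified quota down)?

Adams: A 2, B 1, C 1, D 2, E 2, F 4.
Jefferson: A 2, B 1, C 1, D 1, E 2, F 5.
F gets 4 under Adams and 5 under Jefferson.

Jefferson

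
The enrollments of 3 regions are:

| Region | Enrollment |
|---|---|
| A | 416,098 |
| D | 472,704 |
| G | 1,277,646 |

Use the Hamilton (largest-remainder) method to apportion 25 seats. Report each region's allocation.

A 5, D 5, G 15

The standard divisor is 2166448/25 ≈ 86657.92.
Standard quotas: A 4.8016, D 5.4548, G 14.7436.
Lower quotas: A 4, D 5, G 14 (sum 23, leaving 2 seats).
Remainders in descending order: A 0.8016, G 0.7436, D 0.4548.
The surplus seats go to A, G.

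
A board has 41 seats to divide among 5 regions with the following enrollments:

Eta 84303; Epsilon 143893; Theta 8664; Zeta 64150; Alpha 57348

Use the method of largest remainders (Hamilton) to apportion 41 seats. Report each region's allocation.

Standard divisor: 358358 ÷ 41 ≈ 8740.439.
Standard quotas: Eta 9.6452, Epsilon 16.4629, Theta 0.9913, Zeta 7.3394, Alpha 6.5612.
Lower quotas: Eta 9, Epsilon 16, Theta 0, Zeta 7, Alpha 6 (sum 38, leaving 3 seats).
Remainders in descending order: Theta 0.9913, Eta 0.6452, Alpha 0.5612, Epsilon 0.4629, Zeta 0.3394.
Largest remainders: Theta, Eta, Alpha receive the extra seats.

Eta=10, Epsilon=16, Theta=1, Zeta=7, Alpha=7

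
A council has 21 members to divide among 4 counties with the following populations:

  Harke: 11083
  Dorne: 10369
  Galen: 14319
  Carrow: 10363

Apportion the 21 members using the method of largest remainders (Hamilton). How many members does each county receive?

Harke: 5; Dorne: 5; Galen: 6; Carrow: 5

Standard divisor: 46134 ÷ 21 ≈ 2196.857.
Standard quotas: Harke 5.0449, Dorne 4.7199, Galen 6.5179, Carrow 4.7172.
Lower quotas: Harke 5, Dorne 4, Galen 6, Carrow 4 (sum 19, leaving 2 seats).
Remainders in descending order: Dorne 0.7199, Carrow 0.7172, Galen 0.5179, Harke 0.0449.
Largest remainders: Dorne, Carrow receive the extra seats.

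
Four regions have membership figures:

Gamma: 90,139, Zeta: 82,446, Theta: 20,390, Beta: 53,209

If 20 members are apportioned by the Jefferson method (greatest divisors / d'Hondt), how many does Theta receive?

Standard divisor 246184/20 ≈ 12309.2; standard quotas: Gamma 7.323, Zeta 6.698, Theta 1.656, Beta 4.323.
Rounding down gives 7, 6, 1, 4 = 18 seats, so the divisor must be adjusted.
With modified divisor 11000: modified quotas Gamma 8.194, Zeta 7.495, Theta 1.854, Beta 4.837.
Rounding down: Gamma 8, Zeta 7, Theta 1, Beta 4 (total 20).
Theta receives 1.

1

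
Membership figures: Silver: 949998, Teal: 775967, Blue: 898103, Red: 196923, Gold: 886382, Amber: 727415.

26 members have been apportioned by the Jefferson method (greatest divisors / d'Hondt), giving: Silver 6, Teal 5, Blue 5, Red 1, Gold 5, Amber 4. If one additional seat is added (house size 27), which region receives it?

Priority for the next seat is population ÷ (current seats + 1).
Priorities: Silver 135714.000, Teal 129327.833, Blue 149683.833, Red 98461.500, Gold 147730.333, Amber 145483.000.
Highest priority: Blue.

Blue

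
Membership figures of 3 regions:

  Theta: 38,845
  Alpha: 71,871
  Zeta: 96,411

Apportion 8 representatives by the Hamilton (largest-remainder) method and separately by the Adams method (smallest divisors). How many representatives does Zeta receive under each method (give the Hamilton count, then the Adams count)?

Hamilton: Theta 1, Alpha 3, Zeta 4.
Adams: Theta 2, Alpha 3, Zeta 3.
Zeta gets 4 under Hamilton and 3 under Adams.

4 and 3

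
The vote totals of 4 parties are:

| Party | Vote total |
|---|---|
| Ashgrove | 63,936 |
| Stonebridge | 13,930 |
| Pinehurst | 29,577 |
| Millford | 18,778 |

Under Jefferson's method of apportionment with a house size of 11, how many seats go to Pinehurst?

3

Standard divisor 126221/11 ≈ 11474.636; standard quotas: Ashgrove 5.572, Stonebridge 1.214, Pinehurst 2.578, Millford 1.636.
Rounding down gives 5, 1, 2, 1 = 9 seats, so the divisor must be adjusted.
With modified divisor 9600: modified quotas Ashgrove 6.660, Stonebridge 1.451, Pinehurst 3.081, Millford 1.956.
Rounding down: Ashgrove 6, Stonebridge 1, Pinehurst 3, Millford 1 (total 11).
Pinehurst receives 3.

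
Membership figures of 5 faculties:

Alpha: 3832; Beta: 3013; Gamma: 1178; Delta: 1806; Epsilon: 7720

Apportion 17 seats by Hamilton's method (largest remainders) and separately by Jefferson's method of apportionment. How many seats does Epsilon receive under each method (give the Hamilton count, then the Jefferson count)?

Hamilton: Alpha 4, Beta 3, Gamma 1, Delta 2, Epsilon 7.
Jefferson: Alpha 4, Beta 3, Gamma 1, Delta 1, Epsilon 8.
Epsilon gets 7 under Hamilton and 8 under Jefferson.

7 and 8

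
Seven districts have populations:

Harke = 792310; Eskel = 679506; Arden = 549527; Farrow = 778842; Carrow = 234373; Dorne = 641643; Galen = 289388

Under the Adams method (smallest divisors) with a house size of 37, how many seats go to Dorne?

6

Standard divisor 3965589/37 ≈ 107178.081; standard quotas: Harke 7.392, Eskel 6.340, Arden 5.127, Farrow 7.267, Carrow 2.187, Dorne 5.987, Galen 2.700.
Rounding up gives 8, 7, 6, 8, 3, 6, 3 = 41 seats, so the divisor must be adjusted.
With modified divisor 115200: modified quotas Harke 6.878, Eskel 5.898, Arden 4.770, Farrow 6.761, Carrow 2.034, Dorne 5.570, Galen 2.512.
Rounding up: Harke 7, Eskel 6, Arden 5, Farrow 7, Carrow 3, Dorne 6, Galen 3 (total 37).
Dorne receives 6.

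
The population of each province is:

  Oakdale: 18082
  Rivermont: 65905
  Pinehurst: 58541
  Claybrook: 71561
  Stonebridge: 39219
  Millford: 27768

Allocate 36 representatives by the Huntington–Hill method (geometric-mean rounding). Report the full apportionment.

With divisor 7795: modified quotas Oakdale 2.320, Rivermont 8.455, Pinehurst 7.510, Claybrook 9.180, Stonebridge 5.031, Millford 3.562.
Geometric-mean thresholds: Oakdale √(2·3)=2.449, Rivermont √(8·9)=8.485, Pinehurst √(7·8)=7.483, Claybrook √(9·10)=9.487, Stonebridge √(5·6)=5.477, Millford √(3·4)=3.464.
Each quota rounded against its threshold gives Oakdale 2, Rivermont 8, Pinehurst 8, Claybrook 9, Stonebridge 5, Millford 4 (total 36).

Oakdale 2; Rivermont 8; Pinehurst 8; Claybrook 9; Stonebridge 5; Millford 4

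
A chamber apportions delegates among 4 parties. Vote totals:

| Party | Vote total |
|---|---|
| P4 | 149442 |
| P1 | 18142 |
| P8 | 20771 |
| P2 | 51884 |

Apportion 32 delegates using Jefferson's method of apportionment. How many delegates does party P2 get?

7

Standard divisor 240239/32 ≈ 7507.469; standard quotas: P4 19.906, P1 2.417, P8 2.767, P2 6.911.
Rounding down gives 19, 2, 2, 6 = 29 seats, so the divisor must be adjusted.
With modified divisor 7000: modified quotas P4 21.349, P1 2.592, P8 2.967, P2 7.412.
Rounding down: P4 21, P1 2, P8 2, P2 7 (total 32).
P2 receives 7.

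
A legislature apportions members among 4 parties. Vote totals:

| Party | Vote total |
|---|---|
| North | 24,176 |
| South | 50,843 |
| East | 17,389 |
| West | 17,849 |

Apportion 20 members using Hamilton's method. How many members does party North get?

The standard divisor is 110257/20 ≈ 5512.85.
Standard quotas: North 4.3854, South 9.2226, East 3.1543, West 3.2377.
Lower quotas: North 4, South 9, East 3, West 3 (sum 19, leaving 1 seat).
Remainders in descending order: North 0.3854, West 0.2377, South 0.2226, East 0.1543.
The surplus seat goes to North.
North receives 5.

5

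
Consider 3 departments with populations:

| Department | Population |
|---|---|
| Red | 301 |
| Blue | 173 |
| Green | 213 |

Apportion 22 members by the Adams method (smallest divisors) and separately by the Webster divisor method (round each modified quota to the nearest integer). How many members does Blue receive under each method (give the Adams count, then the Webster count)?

6 and 5

Adams: Red 9, Blue 6, Green 7.
Webster: Red 10, Blue 5, Green 7.
Blue gets 6 under Adams and 5 under Webster.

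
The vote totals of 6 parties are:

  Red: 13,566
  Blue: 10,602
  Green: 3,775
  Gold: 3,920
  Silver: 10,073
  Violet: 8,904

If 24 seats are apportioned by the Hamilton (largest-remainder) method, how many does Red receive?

6

The standard divisor is 50840/24 ≈ 2118.333.
Standard quotas: Red 6.4041, Blue 5.0049, Green 1.7821, Gold 1.8505, Silver 4.7552, Violet 4.2033.
Lower quotas: Red 6, Blue 5, Green 1, Gold 1, Silver 4, Violet 4 (sum 21, leaving 3 seats).
Remainders in descending order: Gold 0.8505, Green 0.7821, Silver 0.7552, Red 0.4041, Violet 0.2033, Blue 0.0049.
The surplus seats go to Gold, Green, Silver.
Red receives 6.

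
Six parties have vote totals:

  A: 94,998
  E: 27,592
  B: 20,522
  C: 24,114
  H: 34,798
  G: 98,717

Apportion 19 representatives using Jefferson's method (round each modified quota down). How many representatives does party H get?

2

Standard divisor 300741/19 ≈ 15828.474; standard quotas: A 6.002, E 1.743, B 1.297, C 1.523, H 2.198, G 6.237.
Rounding down gives 6, 1, 1, 1, 2, 6 = 17 seats, so the divisor must be adjusted.
With modified divisor 13638.6: modified quotas A 6.965, E 2.023, B 1.505, C 1.768, H 2.551, G 7.238.
Rounding down: A 6, E 2, B 1, C 1, H 2, G 7 (total 19).
H receives 2.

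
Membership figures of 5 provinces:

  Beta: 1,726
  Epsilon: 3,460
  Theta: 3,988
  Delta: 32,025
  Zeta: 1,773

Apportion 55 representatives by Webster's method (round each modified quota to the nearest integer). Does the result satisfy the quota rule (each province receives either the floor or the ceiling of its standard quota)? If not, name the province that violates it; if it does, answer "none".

Delta

Standard quotas: Beta 2.209, Epsilon 4.428, Theta 5.104, Delta 40.989, Zeta 2.269.
Webster allocation: Beta 2, Epsilon 4, Theta 5, Delta 42, Zeta 2.
Delta has quota 40.989 (lower 40, upper 41) but receives 42 — outside the quota interval.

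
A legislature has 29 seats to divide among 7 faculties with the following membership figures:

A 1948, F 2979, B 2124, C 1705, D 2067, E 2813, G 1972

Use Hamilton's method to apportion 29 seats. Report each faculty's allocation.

Standard divisor: 15608 ÷ 29 ≈ 538.207.
Standard quotas: A 3.619, F 5.535, B 3.946, C 3.168, D 3.841, E 5.227, G 3.664.
Lower quotas: A 3, F 5, B 3, C 3, D 3, E 5, G 3 (sum 25, leaving 4 seats).
Remainders in descending order: B 0.946, D 0.841, G 0.664, A 0.619, F 0.535, E 0.227, C 0.168.
The surplus seats go to B, D, G, A.

A 4, F 5, B 4, C 3, D 4, E 5, G 4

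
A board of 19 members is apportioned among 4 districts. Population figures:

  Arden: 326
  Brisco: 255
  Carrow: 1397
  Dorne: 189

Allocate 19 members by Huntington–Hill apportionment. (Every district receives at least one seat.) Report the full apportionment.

Arden 3, Brisco 2, Carrow 12, Dorne 2

With divisor 117: modified quotas Arden 2.786, Brisco 2.179, Carrow 11.940, Dorne 1.615.
Geometric-mean thresholds: Arden √(2·3)=2.449, Brisco √(2·3)=2.449, Carrow √(11·12)=11.489, Dorne √(1·2)=1.414.
Each quota rounded against its threshold gives Arden 3, Brisco 2, Carrow 12, Dorne 2 (total 19).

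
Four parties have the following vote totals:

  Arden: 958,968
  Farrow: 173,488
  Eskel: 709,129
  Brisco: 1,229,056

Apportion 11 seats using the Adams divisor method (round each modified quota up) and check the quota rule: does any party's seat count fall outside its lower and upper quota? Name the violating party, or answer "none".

none

Standard quotas: Arden 3.435, Farrow 0.621, Eskel 2.540, Brisco 4.403.
Adams allocation: Arden 3, Farrow 1, Eskel 3, Brisco 4.
Every allocation lies between the lower and upper quota.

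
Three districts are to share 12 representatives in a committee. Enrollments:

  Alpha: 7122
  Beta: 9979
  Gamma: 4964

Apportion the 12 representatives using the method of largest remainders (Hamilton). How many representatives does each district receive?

The standard divisor is 22065/12 ≈ 1838.75.
Standard quotas: Alpha 3.8733, Beta 5.4271, Gamma 2.6997.
Lower quotas: Alpha 3, Beta 5, Gamma 2 (sum 10, leaving 2 seats).
Remainders in descending order: Alpha 0.8733, Gamma 0.6997, Beta 0.4271.
The surplus seats go to Alpha, Gamma.

Alpha 4; Beta 5; Gamma 3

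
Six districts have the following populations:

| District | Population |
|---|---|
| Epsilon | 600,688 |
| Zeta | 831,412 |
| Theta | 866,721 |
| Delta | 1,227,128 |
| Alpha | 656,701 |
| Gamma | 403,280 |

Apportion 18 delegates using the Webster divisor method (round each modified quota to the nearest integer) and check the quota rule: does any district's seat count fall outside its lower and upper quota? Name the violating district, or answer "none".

none

Standard quotas: Epsilon 2.358, Zeta 3.263, Theta 3.402, Delta 4.817, Alpha 2.578, Gamma 1.583.
Webster allocation: Epsilon 2, Zeta 3, Theta 3, Delta 5, Alpha 3, Gamma 2.
Every allocation lies between the lower and upper quota.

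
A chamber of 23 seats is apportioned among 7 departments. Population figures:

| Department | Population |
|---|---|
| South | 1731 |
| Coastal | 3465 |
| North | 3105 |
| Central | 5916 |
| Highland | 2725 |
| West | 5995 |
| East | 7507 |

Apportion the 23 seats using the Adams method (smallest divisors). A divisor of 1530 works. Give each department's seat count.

South: 2, Coastal: 3, North: 3, Central: 4, Highland: 2, West: 4, East: 5

With modified divisor 1530: modified quotas South 1.131, Coastal 2.265, North 2.029, Central 3.867, Highland 1.781, West 3.918, East 4.907.
Rounding up: South 2, Coastal 3, North 3, Central 4, Highland 2, West 4, East 5 (total 23).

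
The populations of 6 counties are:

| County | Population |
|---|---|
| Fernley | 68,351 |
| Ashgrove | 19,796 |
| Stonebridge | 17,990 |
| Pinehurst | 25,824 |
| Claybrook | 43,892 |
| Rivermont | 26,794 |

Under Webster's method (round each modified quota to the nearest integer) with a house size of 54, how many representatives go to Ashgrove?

Standard divisor 202647/54 ≈ 3752.722; standard quotas: Fernley 18.214, Ashgrove 5.275, Stonebridge 4.794, Pinehurst 6.881, Claybrook 11.696, Rivermont 7.140.
Rounding to the nearest integer gives Fernley 18, Ashgrove 5, Stonebridge 5, Pinehurst 7, Claybrook 12, Rivermont 7 — total 54, matching the house size, so no adjustment is needed.
Ashgrove receives 5.

5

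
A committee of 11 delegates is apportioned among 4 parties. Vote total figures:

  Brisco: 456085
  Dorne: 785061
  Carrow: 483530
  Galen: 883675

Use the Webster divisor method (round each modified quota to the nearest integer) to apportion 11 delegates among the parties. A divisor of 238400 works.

Brisco=2, Dorne=3, Carrow=2, Galen=4

With modified divisor 238400: modified quotas Brisco 1.913, Dorne 3.293, Carrow 2.028, Galen 3.707.
Rounding to the nearest integer: Brisco 2, Dorne 3, Carrow 2, Galen 4 (total 11).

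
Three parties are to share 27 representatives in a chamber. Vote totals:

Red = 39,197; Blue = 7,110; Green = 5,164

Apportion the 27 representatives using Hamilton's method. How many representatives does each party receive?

The standard divisor is 51471/27 ≈ 1906.333.
Standard quotas: Red 20.5615, Blue 3.7297, Green 2.7089.
Lower quotas: Red 20, Blue 3, Green 2 (sum 25, leaving 2 seats).
Remainders in descending order: Blue 0.7297, Green 0.7089, Red 0.5615.
Largest remainders: Blue, Green receive the extra seats.

Red: 20, Blue: 4, Green: 3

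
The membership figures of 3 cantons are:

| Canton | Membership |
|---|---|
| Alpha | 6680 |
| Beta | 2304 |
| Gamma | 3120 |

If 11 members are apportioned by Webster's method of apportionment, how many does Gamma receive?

3

Standard divisor 12104/11 ≈ 1100.364; standard quotas: Alpha 6.071, Beta 2.094, Gamma 2.835.
Rounding to the nearest integer gives Alpha 6, Beta 2, Gamma 3 — total 11, matching the house size, so no adjustment is needed.
Gamma receives 3.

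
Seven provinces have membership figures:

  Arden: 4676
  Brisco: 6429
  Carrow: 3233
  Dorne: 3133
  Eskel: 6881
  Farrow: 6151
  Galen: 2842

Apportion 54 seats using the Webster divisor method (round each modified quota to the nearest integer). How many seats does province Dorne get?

Standard divisor 33345/54 ≈ 617.5; standard quotas: Arden 7.572, Brisco 10.411, Carrow 5.236, Dorne 5.074, Eskel 11.143, Farrow 9.961, Galen 4.602.
Rounding to the nearest integer gives Arden 8, Brisco 10, Carrow 5, Dorne 5, Eskel 11, Farrow 10, Galen 5 — total 54, matching the house size, so no adjustment is needed.
Dorne receives 5.

5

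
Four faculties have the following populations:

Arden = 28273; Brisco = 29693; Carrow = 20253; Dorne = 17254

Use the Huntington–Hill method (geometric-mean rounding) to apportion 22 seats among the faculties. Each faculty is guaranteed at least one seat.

With divisor 4446: modified quotas Arden 6.359, Brisco 6.679, Carrow 4.555, Dorne 3.881.
Geometric-mean thresholds: Arden √(6·7)=6.481, Brisco √(6·7)=6.481, Carrow √(4·5)=4.472, Dorne √(3·4)=3.464.
Each quota rounded against its threshold gives Arden 6, Brisco 7, Carrow 5, Dorne 4 (total 22).

Arden 6, Brisco 7, Carrow 5, Dorne 4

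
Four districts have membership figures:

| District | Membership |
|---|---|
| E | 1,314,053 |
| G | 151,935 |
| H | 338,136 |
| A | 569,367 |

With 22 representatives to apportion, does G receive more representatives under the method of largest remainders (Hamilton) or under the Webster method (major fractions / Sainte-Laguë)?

Hamilton: E 12, G 2, H 3, A 5.
Webster: E 13, G 1, H 3, A 5.
G gets 2 under Hamilton and 1 under Webster.

Hamilton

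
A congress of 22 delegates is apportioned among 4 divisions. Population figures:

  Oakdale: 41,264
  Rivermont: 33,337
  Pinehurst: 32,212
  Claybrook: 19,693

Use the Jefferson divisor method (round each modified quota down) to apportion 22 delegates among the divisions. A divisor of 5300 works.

With modified divisor 5300: modified quotas Oakdale 7.786, Rivermont 6.290, Pinehurst 6.078, Claybrook 3.716.
Rounding down: Oakdale 7, Rivermont 6, Pinehurst 6, Claybrook 3 (total 22).

Oakdale=7, Rivermont=6, Pinehurst=6, Claybrook=3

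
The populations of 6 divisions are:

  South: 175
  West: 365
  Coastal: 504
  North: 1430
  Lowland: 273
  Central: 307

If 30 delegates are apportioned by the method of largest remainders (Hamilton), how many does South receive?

2

Total 3054; standard divisor 3054/30 ≈ 101.8.
Standard quotas: South 1.719, West 3.585, Coastal 4.951, North 14.047, Lowland 2.682, Central 3.016.
Lower quotas: South 1, West 3, Coastal 4, North 14, Lowland 2, Central 3 (sum 27, leaving 3 seats).
Remainders in descending order: Coastal 0.951, South 0.719, Lowland 0.682, West 0.585, North 0.047, Central 0.016.
The surplus seats go to Coastal, South, Lowland.
South receives 2.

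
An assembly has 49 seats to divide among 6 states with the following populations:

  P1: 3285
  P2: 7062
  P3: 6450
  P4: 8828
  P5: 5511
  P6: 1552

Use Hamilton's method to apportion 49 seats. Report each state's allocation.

P1=5, P2=11, P3=10, P4=13, P5=8, P6=2

Total 32688; standard divisor 32688/49 ≈ 667.102.
Standard quotas: P1 4.9243, P2 10.5861, P3 9.6687, P4 13.2334, P5 8.2611, P6 2.3265.
Lower quotas: P1 4, P2 10, P3 9, P4 13, P5 8, P6 2 (sum 46, leaving 3 seats).
Remainders in descending order: P1 0.9243, P3 0.6687, P2 0.5861, P6 0.3265, P5 0.2611, P4 0.2334.
The surplus seats go to P1, P3, P2.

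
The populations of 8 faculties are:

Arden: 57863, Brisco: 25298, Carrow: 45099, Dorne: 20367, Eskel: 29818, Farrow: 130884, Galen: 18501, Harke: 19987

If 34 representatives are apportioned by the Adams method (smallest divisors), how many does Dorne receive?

Standard divisor 347817/34 ≈ 10229.912; standard quotas: Arden 5.656, Brisco 2.473, Carrow 4.409, Dorne 1.991, Eskel 2.915, Farrow 12.794, Galen 1.809, Harke 1.954.
Rounding up gives 6, 3, 5, 2, 3, 13, 2, 2 = 36 seats, so the divisor must be adjusted.
With modified divisor 11400: modified quotas Arden 5.076, Brisco 2.219, Carrow 3.956, Dorne 1.787, Eskel 2.616, Farrow 11.481, Galen 1.623, Harke 1.753.
Rounding up: Arden 6, Brisco 3, Carrow 4, Dorne 2, Eskel 3, Farrow 12, Galen 2, Harke 2 (total 34).
Dorne receives 2.

2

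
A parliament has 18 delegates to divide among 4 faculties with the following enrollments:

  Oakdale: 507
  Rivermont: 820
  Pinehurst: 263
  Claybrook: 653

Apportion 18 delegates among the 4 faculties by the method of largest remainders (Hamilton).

Total 2243; standard divisor 2243/18 ≈ 124.611.
Standard quotas: Oakdale 4.069, Rivermont 6.580, Pinehurst 2.111, Claybrook 5.240.
Lower quotas: Oakdale 4, Rivermont 6, Pinehurst 2, Claybrook 5 (sum 17, leaving 1 seat).
Remainders in descending order: Rivermont 0.580, Claybrook 0.240, Pinehurst 0.111, Oakdale 0.069.
Largest remainder: Rivermont receives the extra seat.

Oakdale 4, Rivermont 7, Pinehurst 2, Claybrook 5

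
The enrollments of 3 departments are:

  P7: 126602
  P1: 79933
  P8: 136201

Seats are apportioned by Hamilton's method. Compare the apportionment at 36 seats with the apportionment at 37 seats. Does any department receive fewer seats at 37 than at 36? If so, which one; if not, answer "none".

P1

At 36 seats: P7 13, P1 9, P8 14.
At 37 seats: P7 14, P1 8, P8 15.
P1 drops from 9 to 8.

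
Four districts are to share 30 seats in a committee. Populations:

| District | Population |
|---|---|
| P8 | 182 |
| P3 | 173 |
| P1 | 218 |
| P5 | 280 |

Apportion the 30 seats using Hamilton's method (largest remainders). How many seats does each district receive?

Standard divisor: 853 ÷ 30 ≈ 28.433.
Standard quotas: P8 6.401, P3 6.084, P1 7.667, P5 9.848.
Lower quotas: P8 6, P3 6, P1 7, P5 9 (sum 28, leaving 2 seats).
Remainders in descending order: P5 0.848, P1 0.667, P8 0.401, P3 0.084.
The surplus seats go to P5, P1.

P8: 6, P3: 6, P1: 8, P5: 10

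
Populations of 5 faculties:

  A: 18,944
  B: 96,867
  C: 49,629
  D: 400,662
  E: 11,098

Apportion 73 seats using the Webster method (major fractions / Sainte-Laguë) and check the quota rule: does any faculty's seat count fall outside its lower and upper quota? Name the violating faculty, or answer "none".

D

Standard quotas: A 2.396, B 12.251, C 6.277, D 50.673, E 1.404.
Webster allocation: A 2, B 12, C 6, D 52, E 1.
D has quota 50.673 (lower 50, upper 51) but receives 52 — outside the quota interval.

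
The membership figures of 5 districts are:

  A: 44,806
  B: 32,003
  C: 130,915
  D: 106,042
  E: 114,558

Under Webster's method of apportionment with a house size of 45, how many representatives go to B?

Standard divisor 428324/45 ≈ 9518.311; standard quotas: A 4.707, B 3.362, C 13.754, D 11.141, E 12.036.
Rounding to the nearest integer gives A 5, B 3, C 14, D 11, E 12 — total 45, matching the house size, so no adjustment is needed.
B receives 3.

3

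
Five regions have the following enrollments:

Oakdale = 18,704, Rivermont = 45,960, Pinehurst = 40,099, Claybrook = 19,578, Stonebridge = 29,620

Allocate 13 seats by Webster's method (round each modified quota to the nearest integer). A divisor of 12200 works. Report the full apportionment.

Oakdale=2, Rivermont=4, Pinehurst=3, Claybrook=2, Stonebridge=2

With modified divisor 12200: modified quotas Oakdale 1.533, Rivermont 3.767, Pinehurst 3.287, Claybrook 1.605, Stonebridge 2.428.
Rounding to the nearest integer: Oakdale 2, Rivermont 4, Pinehurst 3, Claybrook 2, Stonebridge 2 (total 13).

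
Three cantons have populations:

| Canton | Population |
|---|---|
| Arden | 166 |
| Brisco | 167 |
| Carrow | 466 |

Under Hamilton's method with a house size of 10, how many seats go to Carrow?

Total 799; standard divisor 799/10 ≈ 79.9.
Standard quotas: Arden 2.078, Brisco 2.090, Carrow 5.832.
Lower quotas: Arden 2, Brisco 2, Carrow 5 (sum 9, leaving 1 seat).
Remainders in descending order: Carrow 0.832, Brisco 0.090, Arden 0.078.
The surplus seat goes to Carrow.
Carrow receives 6.

6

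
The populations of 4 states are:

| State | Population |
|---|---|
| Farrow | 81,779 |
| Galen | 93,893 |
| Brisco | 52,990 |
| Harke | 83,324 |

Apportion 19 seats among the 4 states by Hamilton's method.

Total 311986; standard divisor 311986/19 ≈ 16420.316.
Standard quotas: Farrow 4.9804, Galen 5.7181, Brisco 3.2271, Harke 5.0744.
Lower quotas: Farrow 4, Galen 5, Brisco 3, Harke 5 (sum 17, leaving 2 seats).
Remainders in descending order: Farrow 0.9804, Galen 0.7181, Brisco 0.2271, Harke 0.0744.
Largest remainders: Farrow, Galen receive the extra seats.

Farrow 5, Galen 6, Brisco 3, Harke 5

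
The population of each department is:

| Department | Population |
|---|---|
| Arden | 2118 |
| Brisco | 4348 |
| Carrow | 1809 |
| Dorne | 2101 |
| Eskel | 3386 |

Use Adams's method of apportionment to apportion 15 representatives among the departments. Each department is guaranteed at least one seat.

Arden 2; Brisco 5; Carrow 2; Dorne 2; Eskel 4

Standard divisor 13762/15 ≈ 917.467; standard quotas: Arden 2.309, Brisco 4.739, Carrow 1.972, Dorne 2.290, Eskel 3.691.
Rounding up gives 3, 5, 2, 3, 4 = 17 seats, so the divisor must be adjusted.
With modified divisor 1070: modified quotas Arden 1.979, Brisco 4.064, Carrow 1.691, Dorne 1.964, Eskel 3.164.
Rounding up: Arden 2, Brisco 5, Carrow 2, Dorne 2, Eskel 4 (total 15).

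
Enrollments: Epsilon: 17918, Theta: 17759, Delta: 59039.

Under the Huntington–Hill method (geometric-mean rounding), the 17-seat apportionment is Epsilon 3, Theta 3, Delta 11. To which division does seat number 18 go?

Epsilon

Priority for the next seat is population ÷ (√(s·(s+1))).
Priorities: Epsilon 5172.481, Theta 5126.582, Delta 5138.685.
Highest priority: Epsilon.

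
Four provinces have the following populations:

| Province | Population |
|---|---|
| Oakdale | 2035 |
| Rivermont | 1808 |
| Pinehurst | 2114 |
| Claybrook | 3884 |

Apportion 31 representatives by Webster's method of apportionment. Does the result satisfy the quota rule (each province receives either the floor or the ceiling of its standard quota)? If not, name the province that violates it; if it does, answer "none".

none

Standard quotas: Oakdale 6.410, Rivermont 5.695, Pinehurst 6.659, Claybrook 12.235.
Webster allocation: Oakdale 6, Rivermont 6, Pinehurst 7, Claybrook 12.
Every allocation lies between the lower and upper quota.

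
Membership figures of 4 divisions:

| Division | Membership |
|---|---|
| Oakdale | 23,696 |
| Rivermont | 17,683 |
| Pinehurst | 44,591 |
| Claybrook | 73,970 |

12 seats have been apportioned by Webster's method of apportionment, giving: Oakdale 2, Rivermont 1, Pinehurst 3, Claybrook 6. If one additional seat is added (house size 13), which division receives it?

Pinehurst

Priority for the next seat is population ÷ (current seats + 0.5).
Priorities: Oakdale 9478.400, Rivermont 11788.667, Pinehurst 12740.286, Claybrook 11380.000.
Highest priority: Pinehurst.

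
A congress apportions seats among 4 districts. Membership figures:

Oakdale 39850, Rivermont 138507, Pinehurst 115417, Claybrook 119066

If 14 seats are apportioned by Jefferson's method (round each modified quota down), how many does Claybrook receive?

4

Standard divisor 412840/14 ≈ 29488.571; standard quotas: Oakdale 1.351, Rivermont 4.697, Pinehurst 3.914, Claybrook 4.038.
Rounding down gives 1, 4, 3, 4 = 12 seats, so the divisor must be adjusted.
With modified divisor 25800: modified quotas Oakdale 1.545, Rivermont 5.368, Pinehurst 4.474, Claybrook 4.615.
Rounding down: Oakdale 1, Rivermont 5, Pinehurst 4, Claybrook 4 (total 14).
Claybrook receives 4.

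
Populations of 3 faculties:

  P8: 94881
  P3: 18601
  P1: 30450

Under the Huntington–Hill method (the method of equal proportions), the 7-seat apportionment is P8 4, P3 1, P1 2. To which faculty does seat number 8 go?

P8

Priority for the next seat is population ÷ (√(s·(s+1))).
Priorities: P8 21216.037, P3 13152.893, P1 12431.160.
Highest priority: P8.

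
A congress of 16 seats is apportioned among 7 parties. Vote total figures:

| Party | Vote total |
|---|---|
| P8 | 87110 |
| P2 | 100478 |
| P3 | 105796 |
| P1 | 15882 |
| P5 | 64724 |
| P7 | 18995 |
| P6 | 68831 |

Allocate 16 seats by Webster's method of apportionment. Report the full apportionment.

P8=3; P2=3; P3=4; P1=1; P5=2; P7=1; P6=2

Standard divisor 461816/16 ≈ 28863.5; standard quotas: P8 3.018, P2 3.481, P3 3.665, P1 0.550, P5 2.242, P7 0.658, P6 2.385.
Rounding to the nearest integer gives P8 3, P2 3, P3 4, P1 1, P5 2, P7 1, P6 2 — total 16, matching the house size, so no adjustment is needed.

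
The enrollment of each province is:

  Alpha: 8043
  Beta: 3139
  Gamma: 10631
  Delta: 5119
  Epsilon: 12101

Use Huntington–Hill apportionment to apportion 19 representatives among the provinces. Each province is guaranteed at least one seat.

With divisor 2150: modified quotas Alpha 3.741, Beta 1.460, Gamma 4.945, Delta 2.381, Epsilon 5.628.
Geometric-mean thresholds: Alpha √(3·4)=3.464, Beta √(1·2)=1.414, Gamma √(4·5)=4.472, Delta √(2·3)=2.449, Epsilon √(5·6)=5.477.
Each quota rounded against its threshold gives Alpha 4, Beta 2, Gamma 5, Delta 2, Epsilon 6 (total 19).

Alpha=4, Beta=2, Gamma=5, Delta=2, Epsilon=6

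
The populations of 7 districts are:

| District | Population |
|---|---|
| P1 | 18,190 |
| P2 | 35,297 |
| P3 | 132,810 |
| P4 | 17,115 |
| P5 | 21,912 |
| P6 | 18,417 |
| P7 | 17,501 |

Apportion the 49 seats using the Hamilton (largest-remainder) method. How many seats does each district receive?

P1=3, P2=7, P3=25, P4=3, P5=4, P6=4, P7=3

Standard divisor: 261242 ÷ 49 ≈ 5331.469.
Standard quotas: P1 3.4118, P2 6.6205, P3 24.9106, P4 3.2102, P5 4.1099, P6 3.4544, P7 3.2826.
Lower quotas: P1 3, P2 6, P3 24, P4 3, P5 4, P6 3, P7 3 (sum 46, leaving 3 seats).
Remainders in descending order: P3 0.9106, P2 0.6205, P6 0.4544, P1 0.4118, P7 0.2826, P4 0.2102, P5 0.1099.
The surplus seats go to P3, P2, P6.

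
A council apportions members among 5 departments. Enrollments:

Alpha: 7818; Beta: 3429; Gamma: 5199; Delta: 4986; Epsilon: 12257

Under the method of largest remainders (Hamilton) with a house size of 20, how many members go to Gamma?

The standard divisor is 33689/20 ≈ 1684.45.
Standard quotas: Alpha 4.6413, Beta 2.0357, Gamma 3.0865, Delta 2.9600, Epsilon 7.2766.
Lower quotas: Alpha 4, Beta 2, Gamma 3, Delta 2, Epsilon 7 (sum 18, leaving 2 seats).
Remainders in descending order: Delta 0.9600, Alpha 0.6413, Epsilon 0.2766, Gamma 0.0865, Beta 0.0357.
The surplus seats go to Delta, Alpha.
Gamma receives 3.

3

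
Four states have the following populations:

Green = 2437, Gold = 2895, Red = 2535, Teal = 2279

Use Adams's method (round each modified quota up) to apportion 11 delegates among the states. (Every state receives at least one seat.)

Green: 3; Gold: 3; Red: 3; Teal: 2

Standard divisor 10146/11 ≈ 922.364; standard quotas: Green 2.642, Gold 3.139, Red 2.748, Teal 2.471.
Rounding up gives 3, 4, 3, 3 = 13 seats, so the divisor must be adjusted.
With modified divisor 1200: modified quotas Green 2.031, Gold 2.413, Red 2.112, Teal 1.899.
Rounding up: Green 3, Gold 3, Red 3, Teal 2 (total 11).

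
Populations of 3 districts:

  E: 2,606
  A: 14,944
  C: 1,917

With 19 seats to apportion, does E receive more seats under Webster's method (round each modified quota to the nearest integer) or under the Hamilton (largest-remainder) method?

Webster: E 3, A 14, C 2.
Hamilton: E 2, A 15, C 2.
E gets 3 under Webster and 2 under Hamilton.

Webster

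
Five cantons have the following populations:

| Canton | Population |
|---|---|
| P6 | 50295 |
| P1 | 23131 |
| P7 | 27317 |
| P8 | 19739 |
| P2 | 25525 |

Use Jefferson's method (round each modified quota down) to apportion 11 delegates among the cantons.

Standard divisor 146007/11 ≈ 13273.364; standard quotas: P6 3.789, P1 1.743, P7 2.058, P8 1.487, P2 1.923.
Rounding down gives 3, 1, 2, 1, 1 = 8 seats, so the divisor must be adjusted.
With modified divisor 10800: modified quotas P6 4.657, P1 2.142, P7 2.529, P8 1.828, P2 2.363.
Rounding down: P6 4, P1 2, P7 2, P8 1, P2 2 (total 11).

P6 4; P1 2; P7 2; P8 1; P2 2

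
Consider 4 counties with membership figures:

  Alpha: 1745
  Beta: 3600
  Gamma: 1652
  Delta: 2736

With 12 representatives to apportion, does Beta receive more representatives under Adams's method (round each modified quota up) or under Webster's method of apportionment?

Adams: Alpha 2, Beta 4, Gamma 2, Delta 4.
Webster: Alpha 2, Beta 5, Gamma 2, Delta 3.
Beta gets 4 under Adams and 5 under Webster.

Webster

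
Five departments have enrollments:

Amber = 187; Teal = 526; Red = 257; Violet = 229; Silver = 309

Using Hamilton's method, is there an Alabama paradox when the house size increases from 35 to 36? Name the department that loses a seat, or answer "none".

At 35 seats: Amber 5, Teal 12, Red 6, Violet 5, Silver 7.
At 36 seats: Amber 4, Teal 13, Red 6, Violet 6, Silver 7.
Amber drops from 5 to 4.

Amber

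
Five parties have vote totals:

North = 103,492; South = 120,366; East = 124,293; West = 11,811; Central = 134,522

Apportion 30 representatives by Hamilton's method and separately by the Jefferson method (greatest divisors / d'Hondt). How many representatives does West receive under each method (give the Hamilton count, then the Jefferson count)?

1 and 0

Hamilton: North 6, South 7, East 8, West 1, Central 8.
Jefferson: North 6, South 8, East 8, West 0, Central 8.
West gets 1 under Hamilton and 0 under Jefferson.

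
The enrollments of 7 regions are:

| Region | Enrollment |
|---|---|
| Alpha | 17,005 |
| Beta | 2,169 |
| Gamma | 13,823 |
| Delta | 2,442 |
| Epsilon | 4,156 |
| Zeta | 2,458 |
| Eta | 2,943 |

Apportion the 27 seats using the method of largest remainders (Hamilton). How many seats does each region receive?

Standard divisor: 44996 ÷ 27 ≈ 1666.519.
Standard quotas: Alpha 10.2039, Beta 1.3015, Gamma 8.2945, Delta 1.4653, Epsilon 2.4938, Zeta 1.4749, Eta 1.7660.
Lower quotas: Alpha 10, Beta 1, Gamma 8, Delta 1, Epsilon 2, Zeta 1, Eta 1 (sum 24, leaving 3 seats).
Remainders in descending order: Eta 0.7660, Epsilon 0.4938, Zeta 0.4749, Delta 0.4653, Beta 0.3015, Gamma 0.2945, Alpha 0.2039.
The surplus seats go to Eta, Epsilon, Zeta.

Alpha 10, Beta 1, Gamma 8, Delta 1, Epsilon 3, Zeta 2, Eta 2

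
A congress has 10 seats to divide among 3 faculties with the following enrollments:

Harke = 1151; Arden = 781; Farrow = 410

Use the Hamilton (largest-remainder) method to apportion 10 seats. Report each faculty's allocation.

Total 2342; standard divisor 2342/10 ≈ 234.2.
Standard quotas: Harke 4.915, Arden 3.335, Farrow 1.751.
Lower quotas: Harke 4, Arden 3, Farrow 1 (sum 8, leaving 2 seats).
Remainders in descending order: Harke 0.915, Farrow 0.751, Arden 0.335.
The surplus seats go to Harke, Farrow.

Harke: 5, Arden: 3, Farrow: 2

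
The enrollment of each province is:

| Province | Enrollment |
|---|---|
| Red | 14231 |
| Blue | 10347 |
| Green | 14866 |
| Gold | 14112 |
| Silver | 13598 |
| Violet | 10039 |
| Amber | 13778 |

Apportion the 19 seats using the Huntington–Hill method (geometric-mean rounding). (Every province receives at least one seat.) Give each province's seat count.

With divisor 4921: modified quotas Red 2.892, Blue 2.103, Green 3.021, Gold 2.868, Silver 2.763, Violet 2.040, Amber 2.800.
Geometric-mean thresholds: Red √(2·3)=2.449, Blue √(2·3)=2.449, Green √(3·4)=3.464, Gold √(2·3)=2.449, Silver √(2·3)=2.449, Violet √(2·3)=2.449, Amber √(2·3)=2.449.
Each quota rounded against its threshold gives Red 3, Blue 2, Green 3, Gold 3, Silver 3, Violet 2, Amber 3 (total 19).

Red=3; Blue=2; Green=3; Gold=3; Silver=3; Violet=2; Amber=3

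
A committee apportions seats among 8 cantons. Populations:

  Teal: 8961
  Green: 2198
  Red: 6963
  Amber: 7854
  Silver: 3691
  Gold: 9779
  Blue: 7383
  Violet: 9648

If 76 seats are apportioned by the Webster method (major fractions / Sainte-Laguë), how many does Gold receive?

13

Standard divisor 56477/76 ≈ 743.118; standard quotas: Teal 12.059, Green 2.958, Red 9.370, Amber 10.569, Silver 4.967, Gold 13.159, Blue 9.935, Violet 12.983.
Rounding to the nearest integer gives Teal 12, Green 3, Red 9, Amber 11, Silver 5, Gold 13, Blue 10, Violet 13 — total 76, matching the house size, so no adjustment is needed.
Gold receives 13.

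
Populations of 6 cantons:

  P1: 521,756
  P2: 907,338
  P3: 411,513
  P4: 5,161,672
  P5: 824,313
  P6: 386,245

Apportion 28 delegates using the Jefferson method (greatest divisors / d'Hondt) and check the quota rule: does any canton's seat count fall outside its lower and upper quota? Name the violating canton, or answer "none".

P4

Standard quotas: P1 1.779, P2 3.093, P3 1.403, P4 17.598, P5 2.810, P6 1.317.
Jefferson allocation: P1 1, P2 3, P3 1, P4 19, P5 3, P6 1.
P4 has quota 17.598 (lower 17, upper 18) but receives 19 — outside the quota interval.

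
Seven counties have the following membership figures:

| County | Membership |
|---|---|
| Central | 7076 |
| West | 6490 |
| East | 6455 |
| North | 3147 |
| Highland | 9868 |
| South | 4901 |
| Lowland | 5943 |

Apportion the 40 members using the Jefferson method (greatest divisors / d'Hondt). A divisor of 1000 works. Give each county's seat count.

With modified divisor 1000: modified quotas Central 7.076, West 6.490, East 6.455, North 3.147, Highland 9.868, South 4.901, Lowland 5.943.
Rounding down: Central 7, West 6, East 6, North 3, Highland 9, South 4, Lowland 5 (total 40).

Central=7, West=6, East=6, North=3, Highland=9, South=4, Lowland=5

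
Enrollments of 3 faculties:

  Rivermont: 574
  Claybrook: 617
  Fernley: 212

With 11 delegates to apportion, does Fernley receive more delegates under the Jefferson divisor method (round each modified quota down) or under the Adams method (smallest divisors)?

Jefferson: Rivermont 5, Claybrook 5, Fernley 1.
Adams: Rivermont 4, Claybrook 5, Fernley 2.
Fernley gets 1 under Jefferson and 2 under Adams.

Adams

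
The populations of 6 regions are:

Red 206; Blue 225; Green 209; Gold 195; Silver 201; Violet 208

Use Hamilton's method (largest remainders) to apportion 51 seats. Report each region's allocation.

Red=8, Blue=9, Green=9, Gold=8, Silver=8, Violet=9

Total 1244; standard divisor 1244/51 ≈ 24.392.
Standard quotas: Red 8.445, Blue 9.224, Green 8.568, Gold 7.994, Silver 8.240, Violet 8.527.
Lower quotas: Red 8, Blue 9, Green 8, Gold 7, Silver 8, Violet 8 (sum 48, leaving 3 seats).
Remainders in descending order: Gold 0.994, Green 0.568, Violet 0.527, Red 0.445, Silver 0.240, Blue 0.224.
The surplus seats go to Gold, Green, Violet.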